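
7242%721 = 32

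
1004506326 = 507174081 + 497332245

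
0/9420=0 = 0.00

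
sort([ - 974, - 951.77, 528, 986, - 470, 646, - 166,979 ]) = [ - 974, - 951.77, -470,-166, 528 , 646,979,986]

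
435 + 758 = 1193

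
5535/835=6 + 105/167 = 6.63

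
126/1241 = 126/1241 = 0.10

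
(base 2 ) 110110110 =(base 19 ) 141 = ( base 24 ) I6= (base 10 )438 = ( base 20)11I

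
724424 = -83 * ( - 8728 )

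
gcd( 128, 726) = 2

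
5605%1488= 1141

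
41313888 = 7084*5832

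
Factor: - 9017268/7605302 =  - 2^1*3^1*13^1*57803^1*3802651^(  -  1) = - 4508634/3802651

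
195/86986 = 195/86986=0.00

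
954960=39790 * 24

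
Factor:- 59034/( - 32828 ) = 2^ ( - 1 ) * 3^1*29^( - 1)*283^( - 1 )*9839^1 = 29517/16414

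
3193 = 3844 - 651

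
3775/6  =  629 + 1/6 = 629.17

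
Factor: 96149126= 2^1*193^1*223^1*1117^1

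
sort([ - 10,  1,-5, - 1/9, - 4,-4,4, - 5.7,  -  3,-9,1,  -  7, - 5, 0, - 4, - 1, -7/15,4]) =[ - 10,- 9, - 7, - 5.7,-5, - 5,-4, - 4 , - 4, - 3, - 1,-7/15, - 1/9,0,1 , 1,  4,4] 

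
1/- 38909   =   - 1 + 38908/38909 = -  0.00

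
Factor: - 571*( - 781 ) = 11^1 * 71^1*571^1 = 445951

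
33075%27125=5950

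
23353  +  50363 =73716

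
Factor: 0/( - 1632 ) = 0^1 = 0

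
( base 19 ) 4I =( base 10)94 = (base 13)73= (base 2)1011110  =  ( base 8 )136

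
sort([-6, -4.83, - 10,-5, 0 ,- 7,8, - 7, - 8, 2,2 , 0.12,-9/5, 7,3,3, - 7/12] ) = [- 10,-8, - 7, - 7, - 6, - 5, - 4.83,-9/5,-7/12,0,0.12,2,2 , 3, 3,7, 8] 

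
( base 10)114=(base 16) 72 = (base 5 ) 424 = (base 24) 4I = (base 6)310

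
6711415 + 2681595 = 9393010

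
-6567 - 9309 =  - 15876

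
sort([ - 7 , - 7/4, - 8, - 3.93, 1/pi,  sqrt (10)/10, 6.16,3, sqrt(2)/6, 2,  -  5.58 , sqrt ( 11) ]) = [ - 8,-7, -5.58 ,-3.93, - 7/4, sqrt(2)/6,sqrt(10)/10,1/pi, 2, 3, sqrt(11), 6.16 ]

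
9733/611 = 15 + 568/611 = 15.93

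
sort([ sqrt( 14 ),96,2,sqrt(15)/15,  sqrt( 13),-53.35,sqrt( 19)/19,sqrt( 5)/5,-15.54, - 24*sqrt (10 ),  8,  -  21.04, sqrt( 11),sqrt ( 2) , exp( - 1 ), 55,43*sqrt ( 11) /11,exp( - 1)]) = [ - 24*sqrt (10),  -  53.35, - 21.04, - 15.54,  sqrt( 19)/19,  sqrt (15)/15,exp( - 1),exp( - 1) , sqrt( 5)/5, sqrt( 2),2, sqrt( 11), sqrt(13), sqrt( 14 ), 8 , 43  *sqrt(11)/11  ,  55,  96]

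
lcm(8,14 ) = 56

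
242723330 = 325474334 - 82751004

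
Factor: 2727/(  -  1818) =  - 3/2 = -2^ ( - 1 )*3^1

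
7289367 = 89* 81903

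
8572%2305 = 1657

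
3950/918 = 4 + 139/459 = 4.30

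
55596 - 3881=51715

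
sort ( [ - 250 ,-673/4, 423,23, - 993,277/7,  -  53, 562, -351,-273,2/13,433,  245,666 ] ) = [ - 993, - 351, - 273,  -  250,-673/4,-53,2/13, 23, 277/7, 245,423, 433, 562,666 ] 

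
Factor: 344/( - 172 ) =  -2 = - 2^1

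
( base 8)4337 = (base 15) A16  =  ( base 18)703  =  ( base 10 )2271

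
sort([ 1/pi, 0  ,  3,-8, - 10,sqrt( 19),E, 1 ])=[ - 10, - 8, 0, 1/pi, 1,E,3,sqrt(19 ) ]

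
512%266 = 246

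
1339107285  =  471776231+867331054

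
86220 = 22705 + 63515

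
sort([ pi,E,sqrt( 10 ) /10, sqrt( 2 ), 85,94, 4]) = [ sqrt( 10 )/10, sqrt(2 ),E, pi, 4, 85, 94 ]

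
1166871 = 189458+977413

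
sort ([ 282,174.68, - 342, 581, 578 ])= [ - 342 , 174.68,282,578,  581 ] 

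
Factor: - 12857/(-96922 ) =2^(-1)*7^(-2) *13^1=13/98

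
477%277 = 200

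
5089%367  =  318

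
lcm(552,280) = 19320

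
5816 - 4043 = 1773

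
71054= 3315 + 67739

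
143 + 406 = 549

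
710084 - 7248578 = -6538494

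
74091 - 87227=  - 13136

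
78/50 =39/25 = 1.56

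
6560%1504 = 544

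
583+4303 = 4886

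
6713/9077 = 6713/9077 = 0.74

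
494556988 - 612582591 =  - 118025603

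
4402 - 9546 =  - 5144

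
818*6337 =5183666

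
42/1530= 7/255 =0.03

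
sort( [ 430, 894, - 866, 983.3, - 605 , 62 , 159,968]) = [ - 866,-605 , 62,159,430, 894 , 968,  983.3]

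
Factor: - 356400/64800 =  - 11/2 =- 2^( - 1)*11^1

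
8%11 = 8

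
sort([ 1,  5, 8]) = [ 1, 5, 8]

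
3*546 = 1638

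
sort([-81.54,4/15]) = [ - 81.54,4/15]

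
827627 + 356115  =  1183742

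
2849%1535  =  1314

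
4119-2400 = 1719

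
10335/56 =10335/56 =184.55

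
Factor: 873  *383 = 334359 =3^2*97^1 * 383^1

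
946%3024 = 946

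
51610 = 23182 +28428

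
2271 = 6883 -4612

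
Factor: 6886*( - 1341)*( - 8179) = 75525916554 = 2^1*3^2*11^1*149^1*313^1*8179^1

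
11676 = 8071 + 3605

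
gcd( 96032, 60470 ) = 2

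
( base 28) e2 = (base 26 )F4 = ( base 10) 394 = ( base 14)202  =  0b110001010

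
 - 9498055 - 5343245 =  - 14841300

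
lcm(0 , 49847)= 0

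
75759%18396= 2175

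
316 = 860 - 544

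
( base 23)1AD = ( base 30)PM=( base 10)772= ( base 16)304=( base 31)OS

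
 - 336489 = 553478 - 889967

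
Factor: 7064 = 2^3 * 883^1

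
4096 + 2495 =6591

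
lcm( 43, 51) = 2193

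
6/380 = 3/190= 0.02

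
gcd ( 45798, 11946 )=6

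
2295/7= 2295/7 =327.86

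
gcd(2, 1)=1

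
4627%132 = 7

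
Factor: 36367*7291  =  23^1*41^1*317^1*887^1 = 265151797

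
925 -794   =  131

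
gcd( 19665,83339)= 1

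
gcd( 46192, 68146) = 2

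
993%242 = 25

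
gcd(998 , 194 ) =2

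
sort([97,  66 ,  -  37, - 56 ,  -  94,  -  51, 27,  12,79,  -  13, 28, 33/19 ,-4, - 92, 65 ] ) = [-94, - 92, -56,-51,-37, - 13, - 4 , 33/19,12,  27, 28 , 65, 66,79,97]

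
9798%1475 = 948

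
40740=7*5820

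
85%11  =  8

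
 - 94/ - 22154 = 47/11077  =  0.00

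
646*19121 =12352166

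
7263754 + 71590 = 7335344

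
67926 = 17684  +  50242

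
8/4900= 2/1225 = 0.00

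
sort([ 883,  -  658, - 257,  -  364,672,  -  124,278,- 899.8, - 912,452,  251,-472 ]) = [ - 912,  -  899.8, - 658, - 472, - 364, - 257,-124,251, 278,452,672,883]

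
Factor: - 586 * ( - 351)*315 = 64791090= 2^1*3^5* 5^1 * 7^1 *13^1*293^1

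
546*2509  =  1369914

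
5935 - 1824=4111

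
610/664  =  305/332=0.92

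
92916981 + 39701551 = 132618532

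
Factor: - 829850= -2^1*5^2*7^1 * 2371^1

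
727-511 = 216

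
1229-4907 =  - 3678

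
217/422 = 217/422  =  0.51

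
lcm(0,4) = 0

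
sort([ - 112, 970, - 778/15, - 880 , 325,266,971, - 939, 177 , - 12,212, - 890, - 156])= [ - 939, - 890, - 880,- 156, - 112,-778/15  ,-12, 177, 212,266, 325,970, 971 ]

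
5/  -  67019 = -1+67014/67019 = -  0.00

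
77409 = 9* 8601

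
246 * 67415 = 16584090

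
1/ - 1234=-1  +  1233/1234 = - 0.00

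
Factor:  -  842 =-2^1*421^1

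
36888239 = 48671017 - 11782778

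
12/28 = 3/7 = 0.43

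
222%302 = 222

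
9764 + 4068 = 13832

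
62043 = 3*20681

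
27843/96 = 290 + 1/32=290.03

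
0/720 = 0 = 0.00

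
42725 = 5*8545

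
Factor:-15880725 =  - 3^3*5^2*7^1* 3361^1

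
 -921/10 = -921/10 = - 92.10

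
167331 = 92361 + 74970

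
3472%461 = 245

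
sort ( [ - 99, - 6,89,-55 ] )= [- 99,- 55, - 6, 89 ] 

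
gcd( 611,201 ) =1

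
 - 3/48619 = - 3/48619 = - 0.00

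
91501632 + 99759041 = 191260673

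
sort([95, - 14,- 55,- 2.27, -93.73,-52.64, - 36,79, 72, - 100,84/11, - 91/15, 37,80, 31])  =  [-100, - 93.73,- 55, - 52.64, - 36, - 14, -91/15, - 2.27, 84/11,  31,37, 72,79, 80,95]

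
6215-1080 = 5135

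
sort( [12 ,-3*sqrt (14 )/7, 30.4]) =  [ - 3 * sqrt( 14 )/7,12, 30.4 ]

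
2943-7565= - 4622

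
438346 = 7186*61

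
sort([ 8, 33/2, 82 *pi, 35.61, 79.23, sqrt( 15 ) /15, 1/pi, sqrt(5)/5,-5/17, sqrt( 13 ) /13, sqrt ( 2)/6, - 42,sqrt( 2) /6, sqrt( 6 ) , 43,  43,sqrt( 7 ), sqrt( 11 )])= [ - 42 , - 5/17,sqrt( 2 )/6, sqrt(2 ) /6,sqrt( 15 ) /15, sqrt( 13)/13, 1/pi,sqrt( 5 )/5,sqrt(6 ), sqrt( 7),  sqrt (11), 8, 33/2 , 35.61, 43,43,79.23,82*pi]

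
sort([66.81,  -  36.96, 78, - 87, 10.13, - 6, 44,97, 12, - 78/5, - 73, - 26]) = [ - 87, - 73, - 36.96,- 26, - 78/5,-6, 10.13 , 12, 44,66.81, 78, 97]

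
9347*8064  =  75374208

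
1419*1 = 1419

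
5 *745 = 3725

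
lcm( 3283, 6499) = 318451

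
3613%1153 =154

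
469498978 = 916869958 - 447370980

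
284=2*142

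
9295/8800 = 169/160 = 1.06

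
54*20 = 1080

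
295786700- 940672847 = - 644886147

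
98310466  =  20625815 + 77684651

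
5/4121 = 5/4121 = 0.00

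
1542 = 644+898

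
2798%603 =386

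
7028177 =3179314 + 3848863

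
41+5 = 46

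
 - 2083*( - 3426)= 7136358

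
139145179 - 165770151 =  - 26624972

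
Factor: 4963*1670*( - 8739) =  -2^1 * 3^2*5^1 * 7^1*167^1 * 709^1*971^1 = - 72430667190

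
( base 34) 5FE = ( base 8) 14240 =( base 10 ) 6304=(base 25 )A24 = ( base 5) 200204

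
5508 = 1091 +4417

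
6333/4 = 6333/4 = 1583.25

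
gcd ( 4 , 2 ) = 2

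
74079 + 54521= 128600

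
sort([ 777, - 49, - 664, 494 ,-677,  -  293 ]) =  [ - 677, - 664, - 293,-49,494,777 ]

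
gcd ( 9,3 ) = 3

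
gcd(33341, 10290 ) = 7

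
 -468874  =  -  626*749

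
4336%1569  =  1198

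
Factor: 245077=7^1*157^1*223^1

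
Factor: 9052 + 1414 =2^1 * 5233^1 = 10466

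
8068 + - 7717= 351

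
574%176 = 46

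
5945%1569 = 1238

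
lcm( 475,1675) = 31825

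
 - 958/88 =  - 479/44 = - 10.89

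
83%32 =19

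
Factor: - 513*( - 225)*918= 2^1*3^8*5^2*17^1*19^1 = 105960150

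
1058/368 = 23/8 = 2.88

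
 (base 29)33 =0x5a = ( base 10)90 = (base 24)3I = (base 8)132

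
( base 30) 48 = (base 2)10000000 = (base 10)128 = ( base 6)332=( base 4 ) 2000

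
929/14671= 929/14671 = 0.06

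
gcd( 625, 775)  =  25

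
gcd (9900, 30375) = 225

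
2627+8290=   10917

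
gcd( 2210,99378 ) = 2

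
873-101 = 772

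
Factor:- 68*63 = -4284= -2^2*3^2*7^1*17^1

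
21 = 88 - 67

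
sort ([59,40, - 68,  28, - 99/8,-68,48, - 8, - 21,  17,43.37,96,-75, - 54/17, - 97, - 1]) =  [ - 97  , - 75, - 68, - 68, - 21,-99/8,-8, -54/17, -1, 17,28,40, 43.37,48,59, 96]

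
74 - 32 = 42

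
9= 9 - 0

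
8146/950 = 4073/475  =  8.57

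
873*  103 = 89919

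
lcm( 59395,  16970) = 118790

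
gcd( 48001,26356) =1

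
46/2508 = 23/1254 = 0.02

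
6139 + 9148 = 15287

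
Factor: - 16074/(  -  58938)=3^1 * 11^(-1 ) = 3/11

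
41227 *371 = 15295217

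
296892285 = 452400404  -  155508119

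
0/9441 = 0 = 0.00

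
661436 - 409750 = 251686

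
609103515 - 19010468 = 590093047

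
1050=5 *210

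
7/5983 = 7/5983 = 0.00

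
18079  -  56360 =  - 38281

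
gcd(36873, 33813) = 153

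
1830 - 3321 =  -1491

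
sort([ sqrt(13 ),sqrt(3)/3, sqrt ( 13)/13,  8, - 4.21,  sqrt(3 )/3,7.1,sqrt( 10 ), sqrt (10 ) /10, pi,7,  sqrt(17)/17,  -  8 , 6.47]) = [ -8 ,  -  4.21,sqrt(17)/17, sqrt( 13)/13,sqrt ( 10)/10,  sqrt(3 )/3,  sqrt ( 3) /3,pi,sqrt(10 ),sqrt(13 ), 6.47,7,7.1 , 8]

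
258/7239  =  86/2413 = 0.04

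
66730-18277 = 48453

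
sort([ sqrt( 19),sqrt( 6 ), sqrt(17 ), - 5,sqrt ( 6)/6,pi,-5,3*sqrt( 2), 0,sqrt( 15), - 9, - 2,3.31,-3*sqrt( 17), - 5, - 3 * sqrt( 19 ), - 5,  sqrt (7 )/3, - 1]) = [ - 3 * sqrt(19) , - 3*sqrt(17), - 9,-5, - 5, - 5,-5, - 2,- 1, 0,  sqrt( 6 )/6, sqrt( 7 ) /3,sqrt(6), pi,3.31,sqrt( 15),sqrt( 17 ),3*sqrt( 2), sqrt(19)]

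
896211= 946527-50316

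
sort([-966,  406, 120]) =[-966, 120, 406 ]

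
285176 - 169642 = 115534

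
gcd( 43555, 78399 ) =8711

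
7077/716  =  9 + 633/716  =  9.88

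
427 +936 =1363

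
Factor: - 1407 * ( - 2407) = 3386649 = 3^1*7^1*29^1 * 67^1*83^1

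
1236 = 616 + 620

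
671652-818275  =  - 146623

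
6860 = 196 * 35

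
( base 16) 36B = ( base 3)1012102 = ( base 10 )875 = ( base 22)1hh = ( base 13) 524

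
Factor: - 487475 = -5^2 * 17^1*31^1*37^1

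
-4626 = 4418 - 9044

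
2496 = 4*624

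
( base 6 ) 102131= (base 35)6Q3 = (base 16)2047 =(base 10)8263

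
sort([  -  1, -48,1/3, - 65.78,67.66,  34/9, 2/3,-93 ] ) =[ - 93, - 65.78, - 48, - 1,1/3,  2/3,34/9,67.66 ] 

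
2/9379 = 2/9379 = 0.00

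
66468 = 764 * 87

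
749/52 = 14 + 21/52 =14.40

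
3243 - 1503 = 1740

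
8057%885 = 92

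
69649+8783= 78432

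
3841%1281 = 1279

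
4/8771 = 4/8771 = 0.00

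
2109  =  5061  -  2952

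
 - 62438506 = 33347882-95786388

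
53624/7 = 53624/7 = 7660.57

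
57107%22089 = 12929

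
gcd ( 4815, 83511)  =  9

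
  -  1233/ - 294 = 411/98 = 4.19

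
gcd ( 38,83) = 1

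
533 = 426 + 107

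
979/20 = 979/20 =48.95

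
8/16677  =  8/16677  =  0.00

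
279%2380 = 279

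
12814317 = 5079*2523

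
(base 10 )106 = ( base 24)4a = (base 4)1222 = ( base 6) 254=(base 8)152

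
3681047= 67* 54941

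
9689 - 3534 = 6155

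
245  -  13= 232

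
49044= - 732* ( - 67)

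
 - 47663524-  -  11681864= - 35981660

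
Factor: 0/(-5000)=0^1 =0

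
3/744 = 1/248 =0.00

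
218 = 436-218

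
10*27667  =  276670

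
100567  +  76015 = 176582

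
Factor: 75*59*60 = 265500 = 2^2*3^2*5^3 * 59^1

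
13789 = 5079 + 8710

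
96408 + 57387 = 153795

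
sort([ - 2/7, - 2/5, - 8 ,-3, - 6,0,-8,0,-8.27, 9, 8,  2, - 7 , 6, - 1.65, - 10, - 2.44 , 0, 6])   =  [ - 10, - 8.27, - 8,  -  8,-7,-6,-3,-2.44,-1.65, - 2/5,-2/7, 0, 0,0, 2,6, 6, 8, 9]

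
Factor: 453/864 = 151/288 = 2^ ( - 5 )*3^(-2 )*151^1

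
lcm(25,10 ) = 50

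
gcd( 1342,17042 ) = 2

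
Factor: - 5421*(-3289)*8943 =159450729867 = 3^2 * 11^2*13^2* 23^1*139^1 * 271^1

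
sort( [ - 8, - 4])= [ - 8, - 4]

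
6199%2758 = 683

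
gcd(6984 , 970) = 194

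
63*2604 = 164052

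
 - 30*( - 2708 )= 81240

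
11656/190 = 61+33/95=61.35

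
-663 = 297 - 960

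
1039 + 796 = 1835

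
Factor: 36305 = 5^1*53^1*137^1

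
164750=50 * 3295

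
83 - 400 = -317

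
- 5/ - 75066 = 5/75066 = 0.00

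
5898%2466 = 966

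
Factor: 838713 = 3^1 * 279571^1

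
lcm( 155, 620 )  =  620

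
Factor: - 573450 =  -2^1 * 3^1*5^2*3823^1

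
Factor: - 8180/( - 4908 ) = 5/3 = 3^( - 1)*5^1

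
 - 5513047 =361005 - 5874052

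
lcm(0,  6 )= 0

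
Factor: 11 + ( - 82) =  - 71  =  - 71^1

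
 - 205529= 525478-731007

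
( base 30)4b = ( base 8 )203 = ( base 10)131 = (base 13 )a1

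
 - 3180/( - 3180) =1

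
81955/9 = 9106 + 1/9 = 9106.11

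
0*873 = 0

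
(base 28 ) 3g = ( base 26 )3m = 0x64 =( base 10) 100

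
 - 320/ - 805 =64/161  =  0.40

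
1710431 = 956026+754405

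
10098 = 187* 54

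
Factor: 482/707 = 2^1*7^( - 1)*101^( - 1 )*241^1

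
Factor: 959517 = 3^2*13^1*59^1 *139^1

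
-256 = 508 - 764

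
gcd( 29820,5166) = 42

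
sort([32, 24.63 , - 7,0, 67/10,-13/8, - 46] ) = [ - 46,-7 , - 13/8 , 0,  67/10, 24.63 , 32]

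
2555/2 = 2555/2 = 1277.50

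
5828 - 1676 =4152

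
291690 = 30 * 9723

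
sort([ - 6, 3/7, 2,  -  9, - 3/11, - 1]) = [- 9,-6,-1, - 3/11, 3/7, 2 ] 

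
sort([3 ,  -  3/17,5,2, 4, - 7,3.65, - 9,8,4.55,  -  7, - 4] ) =[ - 9,- 7, - 7, - 4, - 3/17,  2, 3,3.65, 4,4.55,5,8 ] 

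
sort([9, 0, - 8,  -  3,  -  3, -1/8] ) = [ - 8, - 3, - 3, -1/8, 0, 9] 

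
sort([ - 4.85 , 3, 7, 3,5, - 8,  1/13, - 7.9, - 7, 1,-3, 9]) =[ - 8,- 7.9, - 7, - 4.85, - 3 , 1/13, 1, 3,  3,5, 7, 9]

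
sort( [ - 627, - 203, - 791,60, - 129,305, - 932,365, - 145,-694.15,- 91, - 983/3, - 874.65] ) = [ - 932, - 874.65, - 791, - 694.15, - 627, - 983/3, - 203,-145, - 129, - 91,60,305, 365 ] 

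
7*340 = 2380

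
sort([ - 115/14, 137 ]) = [ - 115/14, 137]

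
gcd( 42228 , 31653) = 9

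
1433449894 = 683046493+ 750403401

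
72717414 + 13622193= 86339607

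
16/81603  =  16/81603= 0.00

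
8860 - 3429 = 5431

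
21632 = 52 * 416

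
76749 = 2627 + 74122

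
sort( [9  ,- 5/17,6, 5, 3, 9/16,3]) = [  -  5/17, 9/16, 3,3,  5,6, 9] 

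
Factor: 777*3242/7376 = 2^ ( - 3) *3^1*7^1 * 37^1 * 461^( - 1 ) * 1621^1  =  1259517/3688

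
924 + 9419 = 10343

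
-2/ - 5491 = 2/5491 = 0.00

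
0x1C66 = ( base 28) 97i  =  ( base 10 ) 7270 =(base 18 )147G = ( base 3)100222021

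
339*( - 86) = -29154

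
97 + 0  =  97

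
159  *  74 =11766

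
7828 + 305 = 8133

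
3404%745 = 424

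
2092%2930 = 2092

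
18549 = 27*687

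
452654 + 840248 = 1292902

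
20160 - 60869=- 40709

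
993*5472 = 5433696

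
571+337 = 908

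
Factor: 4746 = 2^1*3^1*7^1 * 113^1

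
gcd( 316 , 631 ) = 1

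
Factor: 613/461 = 461^(-1)*613^1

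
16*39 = 624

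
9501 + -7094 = 2407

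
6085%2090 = 1905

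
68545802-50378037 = 18167765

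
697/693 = 1 + 4/693 = 1.01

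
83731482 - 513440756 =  - 429709274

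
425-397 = 28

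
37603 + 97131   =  134734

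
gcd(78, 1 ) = 1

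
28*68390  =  1914920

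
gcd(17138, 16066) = 2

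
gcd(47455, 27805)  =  5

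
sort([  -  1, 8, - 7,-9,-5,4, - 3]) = [- 9, - 7 , - 5, - 3, - 1,4, 8 ]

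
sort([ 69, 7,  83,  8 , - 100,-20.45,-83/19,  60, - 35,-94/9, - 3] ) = [ - 100,-35, - 20.45, - 94/9, - 83/19,  -  3, 7, 8,  60,69, 83 ] 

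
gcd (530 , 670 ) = 10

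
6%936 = 6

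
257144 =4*64286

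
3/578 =3/578 = 0.01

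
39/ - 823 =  - 39/823= - 0.05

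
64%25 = 14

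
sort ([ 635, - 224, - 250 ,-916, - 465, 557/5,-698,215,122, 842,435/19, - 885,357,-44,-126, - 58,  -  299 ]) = [ - 916, - 885, - 698, - 465, - 299,  -  250, - 224, - 126, - 58, - 44,435/19, 557/5, 122,  215,357,635,842 ] 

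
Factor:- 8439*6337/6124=  -  2^ ( - 2)*3^1*29^1*97^1*1531^( - 1 )* 6337^1=-53477943/6124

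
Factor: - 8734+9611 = 877= 877^1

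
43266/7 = 43266/7 = 6180.86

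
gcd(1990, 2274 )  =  2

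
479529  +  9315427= 9794956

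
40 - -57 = 97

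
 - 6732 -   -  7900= 1168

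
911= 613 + 298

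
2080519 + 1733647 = 3814166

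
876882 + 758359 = 1635241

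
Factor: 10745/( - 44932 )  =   - 2^(-2)* 5^1*7^1 * 47^ ( - 1 )*239^(-1 )*307^1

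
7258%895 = 98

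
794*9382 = 7449308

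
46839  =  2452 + 44387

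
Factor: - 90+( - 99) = -3^3  *  7^1 = - 189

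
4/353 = 4/353 = 0.01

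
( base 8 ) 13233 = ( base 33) 5AC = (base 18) hf9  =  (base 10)5787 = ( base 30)6CR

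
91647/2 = 45823 + 1/2 = 45823.50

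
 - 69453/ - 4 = 17363 + 1/4 = 17363.25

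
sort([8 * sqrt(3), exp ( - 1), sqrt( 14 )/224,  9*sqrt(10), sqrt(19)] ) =[ sqrt( 14)/224,exp ( - 1) , sqrt( 19 ), 8 * sqrt(3 ), 9*sqrt (10)]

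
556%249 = 58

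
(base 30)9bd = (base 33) 7os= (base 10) 8443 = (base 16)20fb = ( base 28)ALF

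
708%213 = 69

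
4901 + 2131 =7032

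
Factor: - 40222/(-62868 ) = 2^(-1) * 3^(-1) *7^1 * 17^1*31^(  -  1 ) = 119/186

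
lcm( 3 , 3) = 3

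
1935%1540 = 395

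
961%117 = 25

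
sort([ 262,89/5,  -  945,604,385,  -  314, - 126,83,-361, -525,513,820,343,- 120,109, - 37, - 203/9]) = [ - 945,-525, - 361, - 314 ,-126,- 120, - 37 , - 203/9,  89/5, 83, 109,262, 343,  385,513,604,  820]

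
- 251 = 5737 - 5988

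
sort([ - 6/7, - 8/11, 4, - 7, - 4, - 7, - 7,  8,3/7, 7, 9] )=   [ - 7,-7,  -  7, - 4, - 6/7, - 8/11, 3/7,4,7,8,  9]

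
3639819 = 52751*69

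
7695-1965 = 5730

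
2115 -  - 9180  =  11295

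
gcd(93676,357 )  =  1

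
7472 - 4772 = 2700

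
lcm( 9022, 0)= 0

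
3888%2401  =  1487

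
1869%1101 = 768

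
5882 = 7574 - 1692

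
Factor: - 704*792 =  - 2^9*3^2*11^2= - 557568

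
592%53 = 9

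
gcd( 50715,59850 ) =315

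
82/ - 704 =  - 1 + 311/352 = -0.12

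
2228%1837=391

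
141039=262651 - 121612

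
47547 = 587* 81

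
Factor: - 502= - 2^1*251^1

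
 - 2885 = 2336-5221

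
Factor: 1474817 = 151^1*9767^1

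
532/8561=76/1223 = 0.06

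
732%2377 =732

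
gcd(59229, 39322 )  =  1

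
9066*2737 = 24813642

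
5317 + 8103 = 13420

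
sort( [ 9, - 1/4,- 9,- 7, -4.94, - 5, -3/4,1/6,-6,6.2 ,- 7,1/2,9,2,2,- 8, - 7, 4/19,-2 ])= [-9,-8,-7,  -  7, - 7, - 6, - 5, - 4.94, - 2, - 3/4,- 1/4,1/6,4/19, 1/2,2,2, 6.2, 9, 9]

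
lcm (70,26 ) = 910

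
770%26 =16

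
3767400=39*96600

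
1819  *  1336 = 2430184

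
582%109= 37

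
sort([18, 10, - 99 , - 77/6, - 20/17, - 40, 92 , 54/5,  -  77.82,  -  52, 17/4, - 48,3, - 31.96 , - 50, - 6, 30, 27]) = [ - 99, - 77.82, - 52, - 50, - 48 , - 40, - 31.96, - 77/6, - 6 , - 20/17,  3, 17/4,10 , 54/5 , 18, 27,30,  92 ] 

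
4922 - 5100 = -178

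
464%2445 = 464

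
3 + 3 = 6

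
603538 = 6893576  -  6290038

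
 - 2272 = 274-2546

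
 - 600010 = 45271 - 645281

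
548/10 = 274/5 = 54.80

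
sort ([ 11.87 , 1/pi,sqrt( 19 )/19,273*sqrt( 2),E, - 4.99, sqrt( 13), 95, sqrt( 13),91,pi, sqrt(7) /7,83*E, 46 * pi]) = [- 4.99,  sqrt(  19 )/19, 1/pi,sqrt(7 ) /7, E,  pi,sqrt( 13), sqrt( 13 ),11.87,91 , 95, 46*pi,83*E,273*sqrt(2)] 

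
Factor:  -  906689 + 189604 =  - 5^1*173^1*829^1 = - 717085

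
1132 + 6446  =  7578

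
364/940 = 91/235 = 0.39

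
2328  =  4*582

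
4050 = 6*675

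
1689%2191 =1689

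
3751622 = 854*4393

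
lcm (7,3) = 21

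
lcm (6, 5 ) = 30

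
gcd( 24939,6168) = 3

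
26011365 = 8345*3117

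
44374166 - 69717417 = - 25343251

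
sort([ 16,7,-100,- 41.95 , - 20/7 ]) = [-100 , - 41.95 , - 20/7,7, 16 ]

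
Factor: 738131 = 19^1*53^1*733^1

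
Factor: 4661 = 59^1 * 79^1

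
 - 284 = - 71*4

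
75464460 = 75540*999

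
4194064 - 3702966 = 491098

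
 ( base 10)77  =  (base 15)52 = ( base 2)1001101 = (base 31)2f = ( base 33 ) 2B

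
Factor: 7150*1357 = 2^1 *5^2*11^1*13^1*23^1*59^1 = 9702550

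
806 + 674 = 1480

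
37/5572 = 37/5572= 0.01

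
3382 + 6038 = 9420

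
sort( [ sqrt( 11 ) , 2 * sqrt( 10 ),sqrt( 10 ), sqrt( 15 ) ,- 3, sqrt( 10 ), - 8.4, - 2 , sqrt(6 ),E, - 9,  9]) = [ - 9, - 8.4, - 3, - 2, sqrt( 6 ), E, sqrt(10),sqrt( 10 ),sqrt( 11 ),  sqrt( 15),2*sqrt (10 ) , 9 ] 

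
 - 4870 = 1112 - 5982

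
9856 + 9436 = 19292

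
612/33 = 18+6/11 = 18.55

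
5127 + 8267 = 13394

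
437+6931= 7368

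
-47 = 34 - 81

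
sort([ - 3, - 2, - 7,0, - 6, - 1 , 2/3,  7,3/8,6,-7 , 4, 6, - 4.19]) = [ - 7, - 7, - 6, - 4.19,  -  3, - 2, - 1, 0, 3/8, 2/3, 4,6,6,7]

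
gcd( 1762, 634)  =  2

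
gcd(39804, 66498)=6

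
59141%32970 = 26171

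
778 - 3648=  - 2870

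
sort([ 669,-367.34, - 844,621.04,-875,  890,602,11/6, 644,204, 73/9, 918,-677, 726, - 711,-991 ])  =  [ - 991, - 875, - 844, - 711, - 677, - 367.34, 11/6,  73/9, 204, 602, 621.04, 644, 669 , 726, 890, 918]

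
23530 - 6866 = 16664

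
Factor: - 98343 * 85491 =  - 8407441413 = - 3^4*7^3*23^1*59^1*223^1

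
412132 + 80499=492631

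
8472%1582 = 562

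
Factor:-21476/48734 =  - 2^1*13^1*59^(-1) = - 26/59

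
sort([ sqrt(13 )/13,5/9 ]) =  [sqrt( 13 )/13,  5/9 ] 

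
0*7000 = 0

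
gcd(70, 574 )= 14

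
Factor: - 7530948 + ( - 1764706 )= -2^1*43^1*108089^1 = -  9295654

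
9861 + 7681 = 17542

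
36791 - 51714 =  - 14923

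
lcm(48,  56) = 336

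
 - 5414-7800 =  - 13214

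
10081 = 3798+6283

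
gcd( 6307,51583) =7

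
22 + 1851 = 1873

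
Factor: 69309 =3^3*17^1  *  151^1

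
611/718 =611/718 = 0.85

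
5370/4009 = 5370/4009 = 1.34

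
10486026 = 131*80046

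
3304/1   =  3304 = 3304.00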